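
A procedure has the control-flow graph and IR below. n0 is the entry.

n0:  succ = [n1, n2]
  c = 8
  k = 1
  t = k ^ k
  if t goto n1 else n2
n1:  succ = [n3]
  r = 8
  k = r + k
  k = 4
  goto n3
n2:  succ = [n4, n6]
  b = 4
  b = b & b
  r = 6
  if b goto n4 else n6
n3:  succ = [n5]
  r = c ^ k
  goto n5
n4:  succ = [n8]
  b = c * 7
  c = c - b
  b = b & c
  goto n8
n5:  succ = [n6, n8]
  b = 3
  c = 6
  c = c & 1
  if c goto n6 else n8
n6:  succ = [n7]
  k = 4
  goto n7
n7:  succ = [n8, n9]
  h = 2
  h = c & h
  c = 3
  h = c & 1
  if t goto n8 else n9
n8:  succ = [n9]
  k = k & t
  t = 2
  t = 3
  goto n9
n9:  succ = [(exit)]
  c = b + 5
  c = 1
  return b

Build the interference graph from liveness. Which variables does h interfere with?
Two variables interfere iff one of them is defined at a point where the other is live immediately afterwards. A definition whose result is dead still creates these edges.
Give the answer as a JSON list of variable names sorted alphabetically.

Answer: ["b", "c", "k", "t"]

Derivation:
Block summaries:
  n0: def={c,k,t} ue=∅
  n1: def={k,r} ue={k}
  n2: def={b,r} ue=∅
  n3: def={r} ue={c,k}
  n4: def={b,c} ue={c}
  n5: def={b,c} ue=∅
  n6: def={k} ue=∅
  n7: def={c,h} ue={c,t}
  n8: def={k,t} ue={k,t}
  n9: def={c} ue={b}

Live sets:
  live n0: ∅→{c,k,t}
  live n1: {c,k,t}→{c,k,t}
  live n2: {c,k,t}→{b,c,k,t}
  live n3: {c,k,t}→{k,t}
  live n4: {c,k,t}→{b,k,t}
  live n5: {k,t}→{b,c,k,t}
  live n6: {b,c,t}→{b,c,k,t}
  live n7: {b,c,k,t}→{b,k,t}
  live n8: {b,k,t}→{b}
  live n9: {b}→∅

Interference:
  b — {c,h,k,r,t}
  c — {b,h,k,r,t}
  h — {b,c,k,t}
  k — {b,c,h,r,t}
  r — {b,c,k,t}
  t — {b,c,h,k,r}

N(h) = ["b", "c", "k", "t"]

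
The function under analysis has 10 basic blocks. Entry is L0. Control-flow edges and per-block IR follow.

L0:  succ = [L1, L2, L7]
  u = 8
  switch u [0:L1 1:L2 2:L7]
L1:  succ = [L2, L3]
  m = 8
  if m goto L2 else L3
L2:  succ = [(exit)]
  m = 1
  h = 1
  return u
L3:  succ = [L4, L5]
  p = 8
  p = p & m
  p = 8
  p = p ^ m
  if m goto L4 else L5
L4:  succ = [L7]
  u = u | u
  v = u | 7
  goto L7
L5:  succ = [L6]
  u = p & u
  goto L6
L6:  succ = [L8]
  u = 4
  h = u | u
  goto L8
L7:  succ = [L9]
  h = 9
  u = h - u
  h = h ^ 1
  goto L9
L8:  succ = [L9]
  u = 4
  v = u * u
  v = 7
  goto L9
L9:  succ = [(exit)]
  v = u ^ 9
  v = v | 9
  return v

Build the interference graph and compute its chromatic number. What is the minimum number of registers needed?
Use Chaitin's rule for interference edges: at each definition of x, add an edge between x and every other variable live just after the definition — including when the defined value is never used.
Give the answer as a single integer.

Answer: 3

Derivation:
Block summaries:
  L0: {u} / ∅
  L1: {m} / ∅
  L2: {h,m} / {u}
  L3: {p} / {m}
  L4: {u,v} / {u}
  L5: {u} / {p,u}
  L6: {h,u} / ∅
  L7: {h,u} / {u}
  L8: {u,v} / ∅
  L9: {v} / {u}

Backward fixpoint:
  L0 li=∅ lo={u}
  L1 li={u} lo={m,u}
  L2 li={u} lo=∅
  L3 li={m,u} lo={p,u}
  L4 li={u} lo={u}
  L5 li={p,u} lo=∅
  L6 li=∅ lo=∅
  L7 li={u} lo={u}
  L8 li=∅ lo={u}
  L9 li={u} lo=∅

Conflict graph:
  h: {u}
  m: {p,u}
  p: {m,u}
  u: {h,m,p,v}
  v: {u}

Registers:
  {m,p,u} pairwise interfere (3-clique) ⇒ χ ≥ 3
  3-colouring: c0={u}  c1={h,m,v}  c2={p}
  χ = 3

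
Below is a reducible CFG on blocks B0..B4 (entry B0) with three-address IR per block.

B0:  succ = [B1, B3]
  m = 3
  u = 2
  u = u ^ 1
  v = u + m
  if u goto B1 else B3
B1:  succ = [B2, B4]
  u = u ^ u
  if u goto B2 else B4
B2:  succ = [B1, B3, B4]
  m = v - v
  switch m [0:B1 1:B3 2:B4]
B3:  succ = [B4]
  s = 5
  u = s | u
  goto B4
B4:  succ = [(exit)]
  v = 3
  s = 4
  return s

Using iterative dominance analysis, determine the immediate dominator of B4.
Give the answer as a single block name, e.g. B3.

Answer: B0

Working:
idom tree: B1←B0 B2←B1 B3←B0 B4←B0
Join-block Dom:
  B1: preds {B0,B2}: {B0} ∩ {B0,B1,B2} = {B0}; idom=B0
  B3: preds {B0,B2}: {B0} ∩ {B0,B1,B2} = {B0}; idom=B0
  B4: preds {B1,B2,B3}: {B0,B1} ∩ {B0,B1,B2} ∩ {B0,B3} = {B0}; idom=B0

idom(B4) = B0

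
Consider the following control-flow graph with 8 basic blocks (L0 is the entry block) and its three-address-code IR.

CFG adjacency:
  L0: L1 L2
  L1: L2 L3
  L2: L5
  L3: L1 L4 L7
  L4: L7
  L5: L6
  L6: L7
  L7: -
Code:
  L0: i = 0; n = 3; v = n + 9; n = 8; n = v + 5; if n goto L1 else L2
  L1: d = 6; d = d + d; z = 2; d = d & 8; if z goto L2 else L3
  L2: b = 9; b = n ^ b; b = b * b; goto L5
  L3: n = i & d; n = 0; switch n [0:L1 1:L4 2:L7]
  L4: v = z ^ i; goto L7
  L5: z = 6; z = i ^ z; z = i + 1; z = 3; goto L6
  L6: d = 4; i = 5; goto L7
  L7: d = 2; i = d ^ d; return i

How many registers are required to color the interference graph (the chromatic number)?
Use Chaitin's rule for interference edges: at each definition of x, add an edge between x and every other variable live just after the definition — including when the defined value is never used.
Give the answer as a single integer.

Answer: 4

Working:
def/use:
  L0: {i,n,v} / ∅
  L1: {d,z} / ∅
  L2: {b} / {n}
  L3: {n} / {d,i}
  L4: {v} / {i,z}
  L5: {z} / {i}
  L6: {d,i} / ∅
  L7: {d,i} / ∅

Backward fixpoint:
  L0: in=∅ out={i,n}
  L1: in={i,n} out={d,i,n,z}
  L2: in={i,n} out={i}
  L3: in={d,i,z} out={i,n,z}
  L4: in={i,z} out=∅
  L5: in={i} out=∅
  L6: in=∅ out=∅
  L7: in=∅ out=∅

Interfere edges:
  b — {i,n}
  d — {i,n,z}
  i — {b,d,n,v,z}
  n — {b,d,i,v,z}
  v — {i,n}
  z — {d,i,n}

Registers:
  {d,i,n,z} pairwise interfere (4-clique) ⇒ χ ≥ 4
  assign b→R2 d→R2 i→R0 n→R1 v→R2 z→R3 — no edge inside a register ⇒ χ ≤ 4
  χ = 4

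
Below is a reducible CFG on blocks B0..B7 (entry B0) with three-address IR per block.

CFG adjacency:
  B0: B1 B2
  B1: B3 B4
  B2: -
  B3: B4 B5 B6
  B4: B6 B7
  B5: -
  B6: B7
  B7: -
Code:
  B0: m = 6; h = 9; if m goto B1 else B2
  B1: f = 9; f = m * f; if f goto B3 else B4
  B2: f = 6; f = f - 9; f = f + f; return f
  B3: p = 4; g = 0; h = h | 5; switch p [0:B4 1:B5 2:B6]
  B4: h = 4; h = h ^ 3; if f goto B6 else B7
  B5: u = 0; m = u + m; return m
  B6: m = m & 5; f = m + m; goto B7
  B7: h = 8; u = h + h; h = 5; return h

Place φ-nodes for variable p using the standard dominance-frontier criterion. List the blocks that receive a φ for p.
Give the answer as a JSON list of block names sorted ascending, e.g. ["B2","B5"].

Answer: ["B4", "B6", "B7"]

Analysis:
idom tree: B1←B0 B2←B0 B3←B1 B4←B1 B5←B3 B6←B1 B7←B1
Dom at joins:
  B4: preds {B1,B3}: {B0,B1} ∩ {B0,B1,B3} = {B0,B1}; idom=B1
  B6: preds {B3,B4}: {B0,B1,B3} ∩ {B0,B1,B4} = {B0,B1}; idom=B1
  B7: preds {B4,B6}: {B0,B1,B4} ∩ {B0,B1,B6} = {B0,B1}; idom=B1

DF walk-up:
  join B4 pred B1: · stop@B1
  join B4 pred B3: B3 stop@B1
  join B6 pred B3: B3 stop@B1
  join B6 pred B4: B4 stop@B1
  join B7 pred B4: B4 stop@B1
  join B7 pred B6: B6 stop@B1
  B0: DF=∅
  B1: DF=∅
  B2: DF=∅
  B3: DF={B4,B6}
  B4: DF={B6,B7}
  B5: DF=∅
  B6: DF={B7}
  B7: DF=∅

φ for p: defs {B3}
  DF⁺ = {B4,B6,B7}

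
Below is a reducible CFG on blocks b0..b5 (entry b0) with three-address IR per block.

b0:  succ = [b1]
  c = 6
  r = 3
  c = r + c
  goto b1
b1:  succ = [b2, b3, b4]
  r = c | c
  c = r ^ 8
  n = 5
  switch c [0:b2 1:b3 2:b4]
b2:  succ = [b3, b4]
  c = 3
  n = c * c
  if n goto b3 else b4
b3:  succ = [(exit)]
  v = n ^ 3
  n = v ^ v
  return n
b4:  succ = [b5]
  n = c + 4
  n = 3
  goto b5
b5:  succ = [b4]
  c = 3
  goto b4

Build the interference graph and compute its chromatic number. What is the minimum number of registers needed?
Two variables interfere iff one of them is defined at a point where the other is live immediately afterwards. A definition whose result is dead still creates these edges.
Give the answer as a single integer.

Answer: 2

Derivation:
Block summaries:
  b0: def={c,r} ue=∅
  b1: def={c,n,r} ue={c}
  b2: def={c,n} ue=∅
  b3: def={n,v} ue={n}
  b4: def={n} ue={c}
  b5: def={c} ue=∅

Backward fixpoint:
  live b0: ∅→{c}
  live b1: {c}→{c,n}
  live b2: ∅→{c,n}
  live b3: {n}→∅
  live b4: {c}→∅
  live b5: ∅→{c}

Interference:
  c: {n,r}
  n: {c}
  r: {c}
  v: ∅

Colouring:
  clique {c,n} ⇒ need ≥ 2
  assign c→c0 n→c1 r→c1 v→c0 — no edge inside a register ⇒ χ ≤ 2
  χ = 2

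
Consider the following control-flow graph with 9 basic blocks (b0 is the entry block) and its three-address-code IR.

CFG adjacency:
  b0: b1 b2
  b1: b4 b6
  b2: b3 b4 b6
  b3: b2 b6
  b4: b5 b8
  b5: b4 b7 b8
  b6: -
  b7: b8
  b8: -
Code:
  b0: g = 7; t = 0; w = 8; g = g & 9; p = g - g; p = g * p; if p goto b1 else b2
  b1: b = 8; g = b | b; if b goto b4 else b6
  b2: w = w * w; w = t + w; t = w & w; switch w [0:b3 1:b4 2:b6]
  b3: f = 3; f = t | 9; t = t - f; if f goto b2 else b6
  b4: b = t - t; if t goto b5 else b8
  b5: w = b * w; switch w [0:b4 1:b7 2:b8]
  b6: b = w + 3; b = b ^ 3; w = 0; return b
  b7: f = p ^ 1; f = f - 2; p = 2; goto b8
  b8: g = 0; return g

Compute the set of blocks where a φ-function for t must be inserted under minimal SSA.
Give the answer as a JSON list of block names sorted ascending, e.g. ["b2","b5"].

Answer: ["b2", "b4", "b6"]

Analysis:
idom tree: b1←b0 b2←b0 b3←b2 b4←b0 b5←b4 b6←b0 b7←b5 b8←b4
Dom at joins:
  b2: preds {b0,b3}: {b0} ∩ {b0,b2,b3} = {b0}; idom=b0
  b4: preds {b1,b2,b5}: {b0,b1} ∩ {b0,b2} ∩ {b0,b4,b5} = {b0}; idom=b0
  b6: preds {b1,b2,b3}: {b0,b1} ∩ {b0,b2} ∩ {b0,b2,b3} = {b0}; idom=b0
  b8: preds {b4,b5,b7}: {b0,b4} ∩ {b0,b4,b5} ∩ {b0,b4,b5,b7} = {b0,b4}; idom=b4

DF walk-up:
  join b2 pred b0: · stop@b0
  join b2 pred b3: b3→b2 stop@b0
  join b4 pred b1: b1 stop@b0
  join b4 pred b2: b2 stop@b0
  join b4 pred b5: b5→b4 stop@b0
  join b6 pred b1: b1 stop@b0
  join b6 pred b2: b2 stop@b0
  join b6 pred b3: b3→b2 stop@b0
  join b8 pred b4: · stop@b4
  join b8 pred b5: b5 stop@b4
  join b8 pred b7: b7→b5 stop@b4
  b0: DF=∅
  b1: DF={b4,b6}
  b2: DF={b2,b4,b6}
  b3: DF={b2,b6}
  b4: DF={b4}
  b5: DF={b4,b8}
  b6: DF=∅
  b7: DF={b8}
  b8: DF=∅

φ for t: defs {b0,b2,b3}
  DF⁺ = {b2,b4,b6}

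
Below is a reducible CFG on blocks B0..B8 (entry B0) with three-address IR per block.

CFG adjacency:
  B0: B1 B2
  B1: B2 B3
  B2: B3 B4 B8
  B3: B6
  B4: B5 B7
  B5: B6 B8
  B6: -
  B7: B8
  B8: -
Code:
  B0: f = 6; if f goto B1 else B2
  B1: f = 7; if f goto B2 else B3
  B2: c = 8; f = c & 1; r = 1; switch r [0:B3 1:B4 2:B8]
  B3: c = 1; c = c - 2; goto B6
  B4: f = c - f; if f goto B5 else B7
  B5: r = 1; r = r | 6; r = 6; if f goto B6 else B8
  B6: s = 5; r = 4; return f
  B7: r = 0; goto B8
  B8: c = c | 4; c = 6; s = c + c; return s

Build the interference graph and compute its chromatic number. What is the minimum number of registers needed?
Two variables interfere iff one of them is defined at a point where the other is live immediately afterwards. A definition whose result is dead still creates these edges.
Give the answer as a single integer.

Per-block:
  B0: {f} / ∅
  B1: {f} / ∅
  B2: {c,f,r} / ∅
  B3: {c} / ∅
  B4: {f} / {c,f}
  B5: {r} / {f}
  B6: {r,s} / {f}
  B7: {r} / ∅
  B8: {c,s} / {c}

Liveness:
  B0 li=∅ lo=∅
  B1 li=∅ lo={f}
  B2 li=∅ lo={c,f}
  B3 li={f} lo={f}
  B4 li={c,f} lo={c,f}
  B5 li={c,f} lo={c,f}
  B6 li={f} lo=∅
  B7 li={c} lo={c}
  B8 li={c} lo=∅

Interference:
  c: {f,r}
  f: {c,r,s}
  r: {c,f}
  s: {f}

Registers:
  clique {c,f,r} ⇒ need ≥ 3
  3-colouring: c0={f}  c1={c,s}  c2={r}
  χ = 3

Answer: 3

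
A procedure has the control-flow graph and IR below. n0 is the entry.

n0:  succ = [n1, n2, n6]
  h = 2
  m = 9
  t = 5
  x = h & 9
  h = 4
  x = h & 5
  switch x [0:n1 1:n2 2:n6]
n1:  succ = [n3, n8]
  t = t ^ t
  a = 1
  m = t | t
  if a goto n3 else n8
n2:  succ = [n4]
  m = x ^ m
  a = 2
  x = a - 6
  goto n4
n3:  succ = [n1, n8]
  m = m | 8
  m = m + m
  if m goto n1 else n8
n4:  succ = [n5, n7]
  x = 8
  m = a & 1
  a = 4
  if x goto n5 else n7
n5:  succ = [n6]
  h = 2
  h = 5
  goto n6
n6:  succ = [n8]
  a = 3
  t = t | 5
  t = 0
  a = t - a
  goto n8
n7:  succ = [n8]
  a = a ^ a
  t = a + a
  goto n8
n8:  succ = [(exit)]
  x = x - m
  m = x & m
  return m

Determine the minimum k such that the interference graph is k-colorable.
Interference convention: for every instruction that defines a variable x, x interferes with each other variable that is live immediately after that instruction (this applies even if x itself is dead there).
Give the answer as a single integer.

Block summaries:
  n0: {h,m,t,x} / ∅
  n1: {a,m,t} / {t}
  n2: {a,m,x} / {m,x}
  n3: {m} / {m}
  n4: {a,m,x} / {a}
  n5: {h} / ∅
  n6: {a,t} / {t}
  n7: {a,t} / {a}
  n8: {m,x} / {m,x}

Live sets:
  n0: in=∅ out={m,t,x}
  n1: in={t,x} out={m,t,x}
  n2: in={m,t,x} out={a,t}
  n3: in={m,t,x} out={m,t,x}
  n4: in={a,t} out={a,m,t,x}
  n5: in={m,t,x} out={m,t,x}
  n6: in={m,t,x} out={m,x}
  n7: in={a,m,x} out={m,x}
  n8: in={m,x} out=∅

Interfere edges:
  a: {m,t,x}
  h: {m,t,x}
  m: {a,h,t,x}
  t: {a,h,m,x}
  x: {a,h,m,t}

Registers:
  clique {a,m,t,x} ⇒ need ≥ 4
  assign a→c3 h→c3 m→c0 t→c1 x→c2 — no edge inside a register ⇒ χ ≤ 4
  χ = 4

Answer: 4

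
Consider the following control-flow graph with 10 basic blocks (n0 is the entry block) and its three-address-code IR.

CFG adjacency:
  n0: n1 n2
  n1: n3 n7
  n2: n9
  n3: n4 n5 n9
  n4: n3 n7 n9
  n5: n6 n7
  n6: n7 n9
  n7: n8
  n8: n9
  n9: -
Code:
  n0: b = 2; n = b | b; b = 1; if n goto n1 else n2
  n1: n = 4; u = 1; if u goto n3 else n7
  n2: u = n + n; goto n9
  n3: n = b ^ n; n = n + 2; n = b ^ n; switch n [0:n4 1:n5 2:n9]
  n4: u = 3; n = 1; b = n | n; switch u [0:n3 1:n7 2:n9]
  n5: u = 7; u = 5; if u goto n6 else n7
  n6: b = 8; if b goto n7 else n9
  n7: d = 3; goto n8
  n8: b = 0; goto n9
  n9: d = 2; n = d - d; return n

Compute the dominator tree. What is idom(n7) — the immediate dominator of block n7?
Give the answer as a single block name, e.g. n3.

Answer: n1

Working:
idom tree: n1←n0 n2←n0 n3←n1 n4←n3 n5←n3 n6←n5 n7←n1 n8←n7 n9←n0
Dom at joins:
  n3: preds {n1,n4}: {n0,n1} ∩ {n0,n1,n3,n4} = {n0,n1}; idom=n1
  n7: preds {n1,n4,n5,n6}: {n0,n1} ∩ {n0,n1,n3,n4} ∩ {n0,n1,n3,n5} ∩ {n0,n1,n3,n5,n6} = {n0,n1}; idom=n1
  n9: preds {n2,n3,n4,n6,n8}: {n0,n2} ∩ {n0,n1,n3} ∩ {n0,n1,n3,n4} ∩ {n0,n1,n3,n5,n6} ∩ {n0,n1,n7,n8} = {n0}; idom=n0

idom(n7) = n1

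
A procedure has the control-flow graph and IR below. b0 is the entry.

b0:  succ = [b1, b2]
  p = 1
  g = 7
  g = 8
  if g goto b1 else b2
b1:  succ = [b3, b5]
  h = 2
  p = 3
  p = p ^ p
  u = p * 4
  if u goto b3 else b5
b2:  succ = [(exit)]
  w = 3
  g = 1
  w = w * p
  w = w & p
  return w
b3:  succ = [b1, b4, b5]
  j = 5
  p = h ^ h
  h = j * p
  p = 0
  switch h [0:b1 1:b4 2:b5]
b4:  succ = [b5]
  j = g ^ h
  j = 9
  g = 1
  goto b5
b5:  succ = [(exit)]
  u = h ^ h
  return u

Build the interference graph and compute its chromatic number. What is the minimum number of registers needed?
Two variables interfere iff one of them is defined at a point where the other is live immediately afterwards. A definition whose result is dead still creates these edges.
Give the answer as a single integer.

Block summaries:
  b0 def {g,p} use ∅
  b1 def {h,p,u} use ∅
  b2 def {g,w} use {p}
  b3 def {h,j,p} use {h}
  b4 def {g,j} use {g,h}
  b5 def {u} use {h}

Backward fixpoint:
  live b0: ∅→{g,p}
  live b1: {g}→{g,h}
  live b2: {p}→∅
  live b3: {g,h}→{g,h}
  live b4: {g,h}→{h}
  live b5: {h}→∅

Conflict graph:
  g: {h,j,p,u,w}
  h: {g,j,p,u}
  j: {g,h,p}
  p: {g,h,j,w}
  u: {g,h}
  w: {g,p}

Chromatic number:
  {g,h,j,p} pairwise interfere (4-clique) ⇒ χ ≥ 4
  assign g→c0 h→c1 j→c3 p→c2 u→c2 w→c1 — no edge inside a register ⇒ χ ≤ 4
  χ = 4

Answer: 4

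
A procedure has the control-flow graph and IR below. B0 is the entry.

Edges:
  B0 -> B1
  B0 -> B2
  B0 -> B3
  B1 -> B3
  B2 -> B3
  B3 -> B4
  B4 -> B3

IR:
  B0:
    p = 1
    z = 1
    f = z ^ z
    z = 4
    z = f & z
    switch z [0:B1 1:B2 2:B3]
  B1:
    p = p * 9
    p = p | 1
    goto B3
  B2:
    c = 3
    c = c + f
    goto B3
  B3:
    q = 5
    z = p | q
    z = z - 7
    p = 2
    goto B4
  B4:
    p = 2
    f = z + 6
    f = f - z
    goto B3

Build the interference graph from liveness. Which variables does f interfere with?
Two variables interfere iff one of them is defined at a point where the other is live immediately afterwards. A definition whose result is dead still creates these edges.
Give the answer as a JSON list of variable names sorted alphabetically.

Per-block:
  B0: {f,p,z} / ∅
  B1: {p} / {p}
  B2: {c} / {f}
  B3: {p,q,z} / {p}
  B4: {f,p} / {z}

Liveness:
  live B0: ∅→{f,p}
  live B1: {p}→{p}
  live B2: {f,p}→{p}
  live B3: {p}→{z}
  live B4: {z}→{p}

Interfere edges:
  c↔{f,p}
  f↔{c,p,z}
  p↔{c,f,q,z}
  q↔{p}
  z↔{f,p}

N(f) = ["c", "p", "z"]

Answer: ["c", "p", "z"]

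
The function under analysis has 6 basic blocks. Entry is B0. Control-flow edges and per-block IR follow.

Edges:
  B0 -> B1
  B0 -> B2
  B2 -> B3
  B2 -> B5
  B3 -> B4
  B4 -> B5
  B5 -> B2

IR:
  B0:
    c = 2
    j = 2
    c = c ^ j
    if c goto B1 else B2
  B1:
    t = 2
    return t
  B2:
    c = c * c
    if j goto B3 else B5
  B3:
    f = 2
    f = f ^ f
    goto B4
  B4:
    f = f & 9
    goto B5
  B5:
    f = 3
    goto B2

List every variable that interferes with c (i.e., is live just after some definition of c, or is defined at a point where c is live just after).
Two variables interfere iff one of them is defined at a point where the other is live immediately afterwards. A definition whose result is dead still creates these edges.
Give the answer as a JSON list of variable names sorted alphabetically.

def/use:
  B0 def {c,j} use ∅
  B1 def {t} use ∅
  B2 def {c} use {c,j}
  B3 def {f} use ∅
  B4 def {f} use {f}
  B5 def {f} use ∅

Live sets:
  B0 li=∅ lo={c,j}
  B1 li=∅ lo=∅
  B2 li={c,j} lo={c,j}
  B3 li={c,j} lo={c,f,j}
  B4 li={c,f,j} lo={c,j}
  B5 li={c,j} lo={c,j}

Interference:
  c↔{f,j}
  f↔{c,j}
  j↔{c,f}
  t↔∅

N(c) = ["f", "j"]

Answer: ["f", "j"]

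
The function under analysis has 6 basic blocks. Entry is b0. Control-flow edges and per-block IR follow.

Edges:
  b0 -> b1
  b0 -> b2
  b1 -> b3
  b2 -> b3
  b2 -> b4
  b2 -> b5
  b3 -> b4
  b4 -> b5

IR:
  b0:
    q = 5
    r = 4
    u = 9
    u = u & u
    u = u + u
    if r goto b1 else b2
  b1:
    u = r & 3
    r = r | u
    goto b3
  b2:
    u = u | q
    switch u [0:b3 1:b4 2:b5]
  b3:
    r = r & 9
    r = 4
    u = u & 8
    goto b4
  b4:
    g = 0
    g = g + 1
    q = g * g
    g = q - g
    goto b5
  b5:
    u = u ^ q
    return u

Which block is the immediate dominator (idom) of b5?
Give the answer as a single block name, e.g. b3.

idom tree: b1←b0 b2←b0 b3←b0 b4←b0 b5←b0
Dom∩ at merges:
  b3: preds {b1,b2}: {b0,b1} ∩ {b0,b2} = {b0}; idom=b0
  b4: preds {b2,b3}: {b0,b2} ∩ {b0,b3} = {b0}; idom=b0
  b5: preds {b2,b4}: {b0,b2} ∩ {b0,b4} = {b0}; idom=b0

idom(b5) = b0

Answer: b0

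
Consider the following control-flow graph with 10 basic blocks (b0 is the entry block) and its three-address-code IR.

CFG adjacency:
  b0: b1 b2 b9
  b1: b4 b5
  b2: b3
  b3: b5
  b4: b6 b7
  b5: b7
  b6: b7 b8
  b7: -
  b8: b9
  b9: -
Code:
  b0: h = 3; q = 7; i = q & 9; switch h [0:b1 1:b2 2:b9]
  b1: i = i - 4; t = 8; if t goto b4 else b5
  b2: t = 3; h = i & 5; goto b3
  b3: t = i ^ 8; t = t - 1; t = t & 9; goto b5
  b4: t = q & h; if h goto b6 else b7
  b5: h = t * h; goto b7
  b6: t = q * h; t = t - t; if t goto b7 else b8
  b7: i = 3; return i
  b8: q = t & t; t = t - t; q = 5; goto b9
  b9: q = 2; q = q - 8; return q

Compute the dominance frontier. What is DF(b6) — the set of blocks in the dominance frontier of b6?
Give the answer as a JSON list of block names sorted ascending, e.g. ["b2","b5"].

Answer: ["b7", "b9"]

Working:
idom tree: b1←b0 b2←b0 b3←b2 b4←b1 b5←b0 b6←b4 b7←b0 b8←b6 b9←b0
Dom∩ at merges:
  b5: preds {b1,b3}: {b0,b1} ∩ {b0,b2,b3} = {b0}; idom=b0
  b7: preds {b4,b5,b6}: {b0,b1,b4} ∩ {b0,b5} ∩ {b0,b1,b4,b6} = {b0}; idom=b0
  b9: preds {b0,b8}: {b0} ∩ {b0,b1,b4,b6,b8} = {b0}; idom=b0

DF walk-up:
  join b5 pred b1: b1 stop@b0
  join b5 pred b3: b3→b2 stop@b0
  join b7 pred b4: b4→b1 stop@b0
  join b7 pred b5: b5 stop@b0
  join b7 pred b6: b6→b4→b1 stop@b0
  join b9 pred b0: · stop@b0
  join b9 pred b8: b8→b6→b4→b1 stop@b0
  DF(b0)=∅
  DF(b1)={b5,b7,b9}
  DF(b2)={b5}
  DF(b3)={b5}
  DF(b4)={b7,b9}
  DF(b5)={b7}
  DF(b6)={b7,b9}
  DF(b7)=∅
  DF(b8)={b9}
  DF(b9)=∅

DF(b6) = ["b7", "b9"]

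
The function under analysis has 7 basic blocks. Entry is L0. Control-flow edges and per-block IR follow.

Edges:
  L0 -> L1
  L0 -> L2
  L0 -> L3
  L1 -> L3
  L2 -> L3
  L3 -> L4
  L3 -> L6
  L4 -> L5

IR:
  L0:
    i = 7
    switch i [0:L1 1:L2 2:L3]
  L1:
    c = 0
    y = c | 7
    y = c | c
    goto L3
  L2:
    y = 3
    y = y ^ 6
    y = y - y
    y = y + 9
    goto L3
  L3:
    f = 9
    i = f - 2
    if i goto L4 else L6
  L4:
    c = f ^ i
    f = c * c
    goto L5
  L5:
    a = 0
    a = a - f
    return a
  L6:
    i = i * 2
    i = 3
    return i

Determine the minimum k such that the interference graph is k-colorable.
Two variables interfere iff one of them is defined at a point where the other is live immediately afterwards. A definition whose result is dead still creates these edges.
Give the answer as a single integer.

Block summaries:
  L0: {i} / ∅
  L1: {c,y} / ∅
  L2: {y} / ∅
  L3: {f,i} / ∅
  L4: {c,f} / {f,i}
  L5: {a} / {f}
  L6: {i} / {i}

Liveness:
  L0: in=∅ out=∅
  L1: in=∅ out=∅
  L2: in=∅ out=∅
  L3: in=∅ out={f,i}
  L4: in={f,i} out={f}
  L5: in={f} out=∅
  L6: in={i} out=∅

Interfere edges:
  a — {f}
  c — {y}
  f — {a,i}
  i — {f}
  y — {c}

Registers:
  lower bound: {a,f} mutually conflict ⇒ χ ≥ 2
  2-colouring: c0={c,f}  c1={a,i,y}
  χ = 2

Answer: 2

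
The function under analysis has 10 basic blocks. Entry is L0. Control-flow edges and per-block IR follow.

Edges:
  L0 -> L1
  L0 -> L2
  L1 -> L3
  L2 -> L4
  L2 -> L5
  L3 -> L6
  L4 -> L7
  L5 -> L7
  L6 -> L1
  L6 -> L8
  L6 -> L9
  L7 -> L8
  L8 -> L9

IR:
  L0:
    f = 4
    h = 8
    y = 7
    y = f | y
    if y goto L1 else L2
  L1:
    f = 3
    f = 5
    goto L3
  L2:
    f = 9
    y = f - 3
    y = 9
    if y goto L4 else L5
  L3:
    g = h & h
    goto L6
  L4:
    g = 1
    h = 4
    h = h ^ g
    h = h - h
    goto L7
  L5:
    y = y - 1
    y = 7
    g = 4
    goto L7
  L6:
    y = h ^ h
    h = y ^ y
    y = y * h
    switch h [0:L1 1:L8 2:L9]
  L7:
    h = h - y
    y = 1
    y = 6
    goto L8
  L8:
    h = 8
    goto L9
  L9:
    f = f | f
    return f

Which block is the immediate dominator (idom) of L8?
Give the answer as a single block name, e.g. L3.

Answer: L0

Analysis:
idom tree: L1←L0 L2←L0 L3←L1 L4←L2 L5←L2 L6←L3 L7←L2 L8←L0 L9←L0
Join-block Dom:
  L1: preds {L0,L6}: {L0} ∩ {L0,L1,L3,L6} = {L0}; idom=L0
  L7: preds {L4,L5}: {L0,L2,L4} ∩ {L0,L2,L5} = {L0,L2}; idom=L2
  L8: preds {L6,L7}: {L0,L1,L3,L6} ∩ {L0,L2,L7} = {L0}; idom=L0
  L9: preds {L6,L8}: {L0,L1,L3,L6} ∩ {L0,L8} = {L0}; idom=L0

idom(L8) = L0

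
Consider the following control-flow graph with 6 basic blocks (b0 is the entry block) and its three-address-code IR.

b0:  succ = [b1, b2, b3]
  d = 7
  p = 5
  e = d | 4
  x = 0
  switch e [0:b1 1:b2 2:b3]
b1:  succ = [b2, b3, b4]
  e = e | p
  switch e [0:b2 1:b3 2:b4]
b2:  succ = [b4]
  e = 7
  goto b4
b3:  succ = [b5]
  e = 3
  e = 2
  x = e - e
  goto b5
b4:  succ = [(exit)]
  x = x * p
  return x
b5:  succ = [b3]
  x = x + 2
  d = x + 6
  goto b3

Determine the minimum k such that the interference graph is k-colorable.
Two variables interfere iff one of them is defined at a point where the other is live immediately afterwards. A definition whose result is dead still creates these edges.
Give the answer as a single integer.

def/use:
  b0: def={d,e,p,x} ue=∅
  b1: def={e} ue={e,p}
  b2: def={e} ue=∅
  b3: def={e,x} ue=∅
  b4: def={x} ue={p,x}
  b5: def={d,x} ue={x}

Liveness:
  b0 li=∅ lo={e,p,x}
  b1 li={e,p,x} lo={p,x}
  b2 li={p,x} lo={p,x}
  b3 li=∅ lo={x}
  b4 li={p,x} lo=∅
  b5 li={x} lo=∅

Interference:
  d — {p}
  e — {p,x}
  p — {d,e,x}
  x — {e,p}

Chromatic number:
  {e,p,x} pairwise interfere (3-clique) ⇒ χ ≥ 3
  assign d→R1 e→R1 p→R0 x→R2 — no edge inside a register ⇒ χ ≤ 3
  χ = 3

Answer: 3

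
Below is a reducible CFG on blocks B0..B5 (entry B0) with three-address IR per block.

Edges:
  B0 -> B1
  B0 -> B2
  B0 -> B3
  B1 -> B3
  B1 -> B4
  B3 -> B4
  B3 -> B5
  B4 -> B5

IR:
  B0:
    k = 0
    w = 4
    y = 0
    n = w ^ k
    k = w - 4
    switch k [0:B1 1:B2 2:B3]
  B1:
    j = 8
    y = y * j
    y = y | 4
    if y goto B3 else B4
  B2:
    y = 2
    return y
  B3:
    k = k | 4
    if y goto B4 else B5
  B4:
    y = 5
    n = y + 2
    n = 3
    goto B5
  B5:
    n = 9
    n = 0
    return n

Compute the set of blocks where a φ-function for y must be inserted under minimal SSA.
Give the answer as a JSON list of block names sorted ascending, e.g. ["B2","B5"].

Answer: ["B3", "B4", "B5"]

Analysis:
idom tree: B1←B0 B2←B0 B3←B0 B4←B0 B5←B0
Dom at joins:
  B3: preds {B0,B1}: {B0} ∩ {B0,B1} = {B0}; idom=B0
  B4: preds {B1,B3}: {B0,B1} ∩ {B0,B3} = {B0}; idom=B0
  B5: preds {B3,B4}: {B0,B3} ∩ {B0,B4} = {B0}; idom=B0

DF walk-up:
  B3←B0: walk · to B0
  B3←B1: walk B1 to B0
  B4←B1: walk B1 to B0
  B4←B3: walk B3 to B0
  B5←B3: walk B3 to B0
  B5←B4: walk B4 to B0
  B0: DF=∅
  B1: DF={B3,B4}
  B2: DF=∅
  B3: DF={B4,B5}
  B4: DF={B5}
  B5: DF=∅

φ for y: defs {B0,B1,B2,B4}
  DF⁺ = {B3,B4,B5}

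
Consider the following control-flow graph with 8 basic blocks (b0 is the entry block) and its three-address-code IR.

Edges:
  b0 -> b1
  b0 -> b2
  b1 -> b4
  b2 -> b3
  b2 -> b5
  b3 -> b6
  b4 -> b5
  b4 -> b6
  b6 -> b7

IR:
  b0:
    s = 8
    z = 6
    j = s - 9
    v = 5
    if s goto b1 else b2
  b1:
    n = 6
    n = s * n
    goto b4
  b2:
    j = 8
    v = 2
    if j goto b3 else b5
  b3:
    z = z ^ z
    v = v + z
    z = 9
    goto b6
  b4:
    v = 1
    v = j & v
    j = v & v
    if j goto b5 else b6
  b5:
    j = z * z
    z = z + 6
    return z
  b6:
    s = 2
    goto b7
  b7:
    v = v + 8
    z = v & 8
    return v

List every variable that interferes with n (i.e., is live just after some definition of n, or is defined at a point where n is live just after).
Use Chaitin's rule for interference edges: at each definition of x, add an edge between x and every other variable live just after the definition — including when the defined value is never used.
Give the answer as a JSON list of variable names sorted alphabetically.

Answer: ["j", "s", "z"]

Analysis:
Block summaries:
  b0: def={j,s,v,z} ue=∅
  b1: def={n} ue={s}
  b2: def={j,v} ue=∅
  b3: def={v,z} ue={v,z}
  b4: def={j,v} ue={j}
  b5: def={j,z} ue={z}
  b6: def={s} ue=∅
  b7: def={v,z} ue={v}

Live sets:
  live b0: ∅→{j,s,z}
  live b1: {j,s,z}→{j,z}
  live b2: {z}→{v,z}
  live b3: {v,z}→{v}
  live b4: {j,z}→{v,z}
  live b5: {z}→∅
  live b6: {v}→{v}
  live b7: {v}→∅

Interference:
  j: {n,s,v,z}
  n: {j,s,z}
  s: {j,n,v,z}
  v: {j,s,z}
  z: {j,n,s,v}

N(n) = ["j", "s", "z"]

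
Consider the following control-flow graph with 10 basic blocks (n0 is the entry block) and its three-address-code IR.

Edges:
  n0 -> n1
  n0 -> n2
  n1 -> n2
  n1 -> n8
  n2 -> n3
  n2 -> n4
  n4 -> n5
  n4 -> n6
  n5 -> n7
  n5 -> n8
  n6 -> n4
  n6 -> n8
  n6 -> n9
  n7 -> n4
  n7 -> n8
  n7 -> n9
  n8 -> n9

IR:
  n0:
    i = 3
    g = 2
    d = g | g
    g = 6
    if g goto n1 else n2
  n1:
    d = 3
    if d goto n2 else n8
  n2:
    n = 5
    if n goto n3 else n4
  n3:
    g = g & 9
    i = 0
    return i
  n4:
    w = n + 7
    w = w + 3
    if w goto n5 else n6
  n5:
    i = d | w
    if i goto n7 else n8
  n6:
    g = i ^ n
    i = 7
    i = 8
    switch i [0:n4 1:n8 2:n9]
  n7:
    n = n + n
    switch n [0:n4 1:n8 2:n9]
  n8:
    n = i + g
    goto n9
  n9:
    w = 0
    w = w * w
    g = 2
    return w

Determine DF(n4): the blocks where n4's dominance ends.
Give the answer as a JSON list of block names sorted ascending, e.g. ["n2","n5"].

Answer: ["n4", "n8", "n9"]

Working:
idom tree: n1←n0 n2←n0 n3←n2 n4←n2 n5←n4 n6←n4 n7←n5 n8←n0 n9←n0
Dom∩ at merges:
  n2: preds {n0,n1}: {n0} ∩ {n0,n1} = {n0}; idom=n0
  n4: preds {n2,n6,n7}: {n0,n2} ∩ {n0,n2,n4,n6} ∩ {n0,n2,n4,n5,n7} = {n0,n2}; idom=n2
  n8: preds {n1,n5,n6,n7}: {n0,n1} ∩ {n0,n2,n4,n5} ∩ {n0,n2,n4,n6} ∩ {n0,n2,n4,n5,n7} = {n0}; idom=n0
  n9: preds {n6,n7,n8}: {n0,n2,n4,n6} ∩ {n0,n2,n4,n5,n7} ∩ {n0,n8} = {n0}; idom=n0

Frontier:
  n2←n0: walk · to n0
  n2←n1: walk n1 to n0
  n4←n2: walk · to n2
  n4←n6: walk n6→n4 to n2
  n4←n7: walk n7→n5→n4 to n2
  n8←n1: walk n1 to n0
  n8←n5: walk n5→n4→n2 to n0
  n8←n6: walk n6→n4→n2 to n0
  n8←n7: walk n7→n5→n4→n2 to n0
  n9←n6: walk n6→n4→n2 to n0
  n9←n7: walk n7→n5→n4→n2 to n0
  n9←n8: walk n8 to n0
  DF(n0)=∅
  DF(n1)={n2,n8}
  DF(n2)={n8,n9}
  DF(n3)=∅
  DF(n4)={n4,n8,n9}
  DF(n5)={n4,n8,n9}
  DF(n6)={n4,n8,n9}
  DF(n7)={n4,n8,n9}
  DF(n8)={n9}
  DF(n9)=∅

DF(n4) = ["n4", "n8", "n9"]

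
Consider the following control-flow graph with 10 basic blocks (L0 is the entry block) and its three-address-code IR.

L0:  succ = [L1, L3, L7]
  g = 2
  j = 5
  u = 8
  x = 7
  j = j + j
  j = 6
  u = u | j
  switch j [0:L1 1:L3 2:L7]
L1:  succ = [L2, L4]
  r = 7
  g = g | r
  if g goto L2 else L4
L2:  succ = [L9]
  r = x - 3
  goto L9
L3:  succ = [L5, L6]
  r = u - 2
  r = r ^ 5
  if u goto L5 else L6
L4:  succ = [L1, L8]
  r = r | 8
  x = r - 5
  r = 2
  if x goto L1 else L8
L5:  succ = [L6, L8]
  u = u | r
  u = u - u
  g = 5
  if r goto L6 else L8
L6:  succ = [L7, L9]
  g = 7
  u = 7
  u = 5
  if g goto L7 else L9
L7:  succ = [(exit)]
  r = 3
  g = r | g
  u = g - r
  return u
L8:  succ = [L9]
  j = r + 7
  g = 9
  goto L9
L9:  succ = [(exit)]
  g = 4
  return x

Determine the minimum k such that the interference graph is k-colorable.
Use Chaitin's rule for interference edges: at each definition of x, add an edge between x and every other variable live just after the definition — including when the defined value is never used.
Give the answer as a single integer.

Block summaries:
  L0: def={g,j,u,x} ue=∅
  L1: def={g,r} ue={g}
  L2: def={r} ue={x}
  L3: def={r} ue={u}
  L4: def={r,x} ue={r}
  L5: def={g,u} ue={r,u}
  L6: def={g,u} ue=∅
  L7: def={g,r,u} ue={g}
  L8: def={g,j} ue={r}
  L9: def={g} ue={x}

Backward fixpoint:
  L0: in=∅ out={g,u,x}
  L1: in={g,x} out={g,r,x}
  L2: in={x} out={x}
  L3: in={u,x} out={r,u,x}
  L4: in={g,r} out={g,r,x}
  L5: in={r,u,x} out={r,x}
  L6: in={x} out={g,x}
  L7: in={g} out=∅
  L8: in={r,x} out={x}
  L9: in={x} out=∅

Interference:
  g: {j,r,u,x}
  j: {g,u,x}
  r: {g,u,x}
  u: {g,j,r,x}
  x: {g,j,r,u}

Registers:
  clique {g,j,u,x} ⇒ need ≥ 4
  assign g→R0 j→R3 r→R3 u→R1 x→R2 — no edge inside a register ⇒ χ ≤ 4
  χ = 4

Answer: 4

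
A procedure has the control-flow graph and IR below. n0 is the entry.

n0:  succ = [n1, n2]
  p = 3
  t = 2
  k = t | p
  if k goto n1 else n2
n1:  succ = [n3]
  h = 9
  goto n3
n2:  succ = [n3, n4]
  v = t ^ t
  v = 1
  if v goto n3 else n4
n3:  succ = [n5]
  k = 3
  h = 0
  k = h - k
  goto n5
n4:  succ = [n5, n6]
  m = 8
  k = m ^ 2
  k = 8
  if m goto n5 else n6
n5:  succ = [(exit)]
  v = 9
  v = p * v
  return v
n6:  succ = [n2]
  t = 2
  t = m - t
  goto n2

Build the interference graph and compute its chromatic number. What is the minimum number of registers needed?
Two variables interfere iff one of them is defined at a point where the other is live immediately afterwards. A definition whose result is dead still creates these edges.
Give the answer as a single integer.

Answer: 4

Analysis:
Block summaries:
  n0: {k,p,t} / ∅
  n1: {h} / ∅
  n2: {v} / {t}
  n3: {h,k} / ∅
  n4: {k,m} / ∅
  n5: {v} / {p}
  n6: {t} / {m}

Live sets:
  n0: in=∅ out={p,t}
  n1: in={p} out={p}
  n2: in={p,t} out={p}
  n3: in={p} out={p}
  n4: in={p} out={m,p}
  n5: in={p} out=∅
  n6: in={m,p} out={p,t}

Interference:
  h — {k,p}
  k — {h,m,p,t}
  m — {k,p,t}
  p — {h,k,m,t,v}
  t — {k,m,p}
  v — {p}

Colouring:
  clique {k,m,p,t} ⇒ need ≥ 4
  4-colouring: r0={p}  r1={k,v}  r2={h,m}  r3={t}
  χ = 4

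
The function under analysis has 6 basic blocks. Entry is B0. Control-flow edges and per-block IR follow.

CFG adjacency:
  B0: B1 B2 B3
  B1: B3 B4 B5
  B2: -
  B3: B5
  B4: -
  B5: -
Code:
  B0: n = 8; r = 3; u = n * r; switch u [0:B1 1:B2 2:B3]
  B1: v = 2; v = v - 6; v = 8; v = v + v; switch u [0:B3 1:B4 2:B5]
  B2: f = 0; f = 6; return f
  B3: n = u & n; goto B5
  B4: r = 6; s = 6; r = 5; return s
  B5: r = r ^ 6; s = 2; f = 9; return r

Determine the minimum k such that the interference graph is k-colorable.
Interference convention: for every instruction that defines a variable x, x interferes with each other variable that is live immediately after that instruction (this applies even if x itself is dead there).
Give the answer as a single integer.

def/use:
  B0: {n,r,u} / ∅
  B1: {v} / {u}
  B2: {f} / ∅
  B3: {n} / {n,u}
  B4: {r,s} / ∅
  B5: {f,r,s} / {r}

Liveness:
  B0 li=∅ lo={n,r,u}
  B1 li={n,r,u} lo={n,r,u}
  B2 li=∅ lo=∅
  B3 li={n,r,u} lo={r}
  B4 li=∅ lo=∅
  B5 li={r} lo=∅

Interference:
  f↔{r}
  n↔{r,u,v}
  r↔{f,n,s,u,v}
  s↔{r}
  u↔{n,r,v}
  v↔{n,r,u}

Colouring:
  lower bound: {n,r,u,v} mutually conflict ⇒ χ ≥ 4
  4-colouring: R0={r}  R1={f,n,s}  R2={u}  R3={v}
  χ = 4

Answer: 4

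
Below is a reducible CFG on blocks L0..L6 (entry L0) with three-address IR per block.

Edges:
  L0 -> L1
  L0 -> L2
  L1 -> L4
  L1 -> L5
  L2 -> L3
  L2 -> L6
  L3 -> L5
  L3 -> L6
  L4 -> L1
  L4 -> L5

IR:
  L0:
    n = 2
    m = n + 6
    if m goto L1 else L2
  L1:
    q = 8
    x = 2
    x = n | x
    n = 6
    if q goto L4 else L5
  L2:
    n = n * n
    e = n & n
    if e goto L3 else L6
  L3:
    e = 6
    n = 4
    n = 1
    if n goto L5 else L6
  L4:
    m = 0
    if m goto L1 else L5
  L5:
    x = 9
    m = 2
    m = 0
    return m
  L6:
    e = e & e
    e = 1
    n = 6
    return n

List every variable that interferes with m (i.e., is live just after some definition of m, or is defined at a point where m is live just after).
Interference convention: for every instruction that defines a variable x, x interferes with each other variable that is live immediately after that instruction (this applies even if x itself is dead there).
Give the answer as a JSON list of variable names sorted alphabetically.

Answer: ["n"]

Derivation:
Block summaries:
  L0: def={m,n} ue=∅
  L1: def={n,q,x} ue={n}
  L2: def={e,n} ue={n}
  L3: def={e,n} ue=∅
  L4: def={m} ue=∅
  L5: def={m,x} ue=∅
  L6: def={e,n} ue={e}

Liveness:
  live L0: ∅→{n}
  live L1: {n}→{n}
  live L2: {n}→{e}
  live L3: ∅→{e}
  live L4: {n}→{n}
  live L5: ∅→∅
  live L6: {e}→∅

Interference:
  e — {n}
  m — {n}
  n — {e,m,q,x}
  q — {n,x}
  x — {n,q}

N(m) = ["n"]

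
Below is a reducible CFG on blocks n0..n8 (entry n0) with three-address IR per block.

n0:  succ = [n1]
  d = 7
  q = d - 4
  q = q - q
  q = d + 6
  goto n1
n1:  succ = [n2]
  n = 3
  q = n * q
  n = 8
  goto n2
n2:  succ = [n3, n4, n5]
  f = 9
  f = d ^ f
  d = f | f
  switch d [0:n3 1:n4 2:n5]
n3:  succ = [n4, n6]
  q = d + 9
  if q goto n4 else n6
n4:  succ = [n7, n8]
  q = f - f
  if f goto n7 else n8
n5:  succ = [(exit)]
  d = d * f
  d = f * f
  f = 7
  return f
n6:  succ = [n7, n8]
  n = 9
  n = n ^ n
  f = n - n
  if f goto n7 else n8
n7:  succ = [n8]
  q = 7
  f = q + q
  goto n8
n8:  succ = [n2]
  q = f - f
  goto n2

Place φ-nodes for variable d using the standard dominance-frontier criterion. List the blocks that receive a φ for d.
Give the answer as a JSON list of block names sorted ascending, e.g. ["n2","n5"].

Answer: ["n2"]

Working:
idom tree: n1←n0 n2←n1 n3←n2 n4←n2 n5←n2 n6←n3 n7←n2 n8←n2
Dom at joins:
  n2: preds {n1,n8}: {n0,n1} ∩ {n0,n1,n2,n8} = {n0,n1}; idom=n1
  n4: preds {n2,n3}: {n0,n1,n2} ∩ {n0,n1,n2,n3} = {n0,n1,n2}; idom=n2
  n7: preds {n4,n6}: {n0,n1,n2,n4} ∩ {n0,n1,n2,n3,n6} = {n0,n1,n2}; idom=n2
  n8: preds {n4,n6,n7}: {n0,n1,n2,n4} ∩ {n0,n1,n2,n3,n6} ∩ {n0,n1,n2,n7} = {n0,n1,n2}; idom=n2

DF derivation:
  join n2 pred n1: · stop@n1
  join n2 pred n8: n8→n2 stop@n1
  join n4 pred n2: · stop@n2
  join n4 pred n3: n3 stop@n2
  join n7 pred n4: n4 stop@n2
  join n7 pred n6: n6→n3 stop@n2
  join n8 pred n4: n4 stop@n2
  join n8 pred n6: n6→n3 stop@n2
  join n8 pred n7: n7 stop@n2
  n0 → ∅
  n1 → ∅
  n2 → {n2}
  n3 → {n4,n7,n8}
  n4 → {n7,n8}
  n5 → ∅
  n6 → {n7,n8}
  n7 → {n8}
  n8 → {n2}

φ for d: defs {n0,n2,n5}
  DF⁺ = {n2}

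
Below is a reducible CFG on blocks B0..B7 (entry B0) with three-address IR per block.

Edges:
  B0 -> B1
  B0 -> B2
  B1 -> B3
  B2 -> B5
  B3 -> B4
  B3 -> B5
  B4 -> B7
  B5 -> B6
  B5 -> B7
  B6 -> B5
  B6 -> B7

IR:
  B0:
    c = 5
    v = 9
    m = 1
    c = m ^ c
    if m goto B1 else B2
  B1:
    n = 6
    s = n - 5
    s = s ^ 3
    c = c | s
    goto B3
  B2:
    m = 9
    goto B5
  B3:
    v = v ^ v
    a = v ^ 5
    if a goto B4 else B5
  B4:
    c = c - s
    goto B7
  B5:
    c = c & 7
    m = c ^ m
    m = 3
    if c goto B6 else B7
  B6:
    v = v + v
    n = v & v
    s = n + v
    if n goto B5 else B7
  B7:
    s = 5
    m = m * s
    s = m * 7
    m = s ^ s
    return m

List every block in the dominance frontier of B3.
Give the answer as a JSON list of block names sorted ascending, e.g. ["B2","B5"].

Answer: ["B5", "B7"]

Analysis:
idom tree: B1←B0 B2←B0 B3←B1 B4←B3 B5←B0 B6←B5 B7←B0
Join-block Dom:
  B5: preds {B2,B3,B6}: {B0,B2} ∩ {B0,B1,B3} ∩ {B0,B5,B6} = {B0}; idom=B0
  B7: preds {B4,B5,B6}: {B0,B1,B3,B4} ∩ {B0,B5} ∩ {B0,B5,B6} = {B0}; idom=B0

Frontier:
  join B5 pred B2: B2 stop@B0
  join B5 pred B3: B3→B1 stop@B0
  join B5 pred B6: B6→B5 stop@B0
  join B7 pred B4: B4→B3→B1 stop@B0
  join B7 pred B5: B5 stop@B0
  join B7 pred B6: B6→B5 stop@B0
  B0: DF=∅
  B1: DF={B5,B7}
  B2: DF={B5}
  B3: DF={B5,B7}
  B4: DF={B7}
  B5: DF={B5,B7}
  B6: DF={B5,B7}
  B7: DF=∅

DF(B3) = ["B5", "B7"]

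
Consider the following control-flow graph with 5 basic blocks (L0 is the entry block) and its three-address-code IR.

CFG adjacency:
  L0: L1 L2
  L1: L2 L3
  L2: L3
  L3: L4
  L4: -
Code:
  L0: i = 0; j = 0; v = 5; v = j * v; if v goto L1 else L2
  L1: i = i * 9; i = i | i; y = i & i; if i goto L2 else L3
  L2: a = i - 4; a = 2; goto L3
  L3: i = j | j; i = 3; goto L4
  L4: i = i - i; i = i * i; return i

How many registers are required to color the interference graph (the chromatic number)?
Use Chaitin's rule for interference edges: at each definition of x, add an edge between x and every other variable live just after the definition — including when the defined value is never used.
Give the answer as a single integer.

Answer: 3

Analysis:
def/use:
  L0: {i,j,v} / ∅
  L1: {i,y} / {i}
  L2: {a} / {i}
  L3: {i} / {j}
  L4: {i} / {i}

Liveness:
  L0: in=∅ out={i,j}
  L1: in={i,j} out={i,j}
  L2: in={i,j} out={j}
  L3: in={j} out={i}
  L4: in={i} out=∅

Interfere edges:
  a — {j}
  i — {j,v,y}
  j — {a,i,v,y}
  v — {i,j}
  y — {i,j}

Colouring:
  clique {i,j,v} ⇒ need ≥ 3
  assign a→R1 i→R1 j→R0 v→R2 y→R2 — no edge inside a register ⇒ χ ≤ 3
  χ = 3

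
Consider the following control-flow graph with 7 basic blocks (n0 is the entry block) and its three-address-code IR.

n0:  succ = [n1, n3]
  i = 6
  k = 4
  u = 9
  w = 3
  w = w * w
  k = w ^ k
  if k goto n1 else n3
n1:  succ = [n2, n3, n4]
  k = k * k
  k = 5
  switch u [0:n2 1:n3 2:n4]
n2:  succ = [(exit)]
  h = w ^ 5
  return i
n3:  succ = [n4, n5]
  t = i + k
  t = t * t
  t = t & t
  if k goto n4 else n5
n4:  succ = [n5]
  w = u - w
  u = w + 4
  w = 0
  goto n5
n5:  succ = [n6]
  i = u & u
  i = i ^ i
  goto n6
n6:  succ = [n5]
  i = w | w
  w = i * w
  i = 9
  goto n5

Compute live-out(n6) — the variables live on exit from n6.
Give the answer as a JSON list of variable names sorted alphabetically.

Answer: ["u", "w"]

Derivation:
Block summaries:
  n0: {i,k,u,w} / ∅
  n1: {k} / {k,u}
  n2: {h} / {i,w}
  n3: {t} / {i,k}
  n4: {u,w} / {u,w}
  n5: {i} / {u}
  n6: {i,w} / {w}

Backward fixpoint:
  n0: in=∅ out={i,k,u,w}
  n1: in={i,k,u,w} out={i,k,u,w}
  n2: in={i,w} out=∅
  n3: in={i,k,u,w} out={u,w}
  n4: in={u,w} out={u,w}
  n5: in={u,w} out={u,w}
  n6: in={u,w} out={u,w}

live-out(n6) = ["u", "w"]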